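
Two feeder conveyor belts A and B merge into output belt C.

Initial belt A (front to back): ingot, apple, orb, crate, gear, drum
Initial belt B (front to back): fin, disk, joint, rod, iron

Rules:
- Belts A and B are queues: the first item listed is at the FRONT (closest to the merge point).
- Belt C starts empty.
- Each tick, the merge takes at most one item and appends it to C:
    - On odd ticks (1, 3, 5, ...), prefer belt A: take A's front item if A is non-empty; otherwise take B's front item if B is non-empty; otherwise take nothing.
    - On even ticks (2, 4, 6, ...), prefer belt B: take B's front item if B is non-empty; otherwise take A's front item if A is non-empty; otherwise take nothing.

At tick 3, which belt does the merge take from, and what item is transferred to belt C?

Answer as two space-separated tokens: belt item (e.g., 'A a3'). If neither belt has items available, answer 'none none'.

Answer: A apple

Derivation:
Tick 1: prefer A, take ingot from A; A=[apple,orb,crate,gear,drum] B=[fin,disk,joint,rod,iron] C=[ingot]
Tick 2: prefer B, take fin from B; A=[apple,orb,crate,gear,drum] B=[disk,joint,rod,iron] C=[ingot,fin]
Tick 3: prefer A, take apple from A; A=[orb,crate,gear,drum] B=[disk,joint,rod,iron] C=[ingot,fin,apple]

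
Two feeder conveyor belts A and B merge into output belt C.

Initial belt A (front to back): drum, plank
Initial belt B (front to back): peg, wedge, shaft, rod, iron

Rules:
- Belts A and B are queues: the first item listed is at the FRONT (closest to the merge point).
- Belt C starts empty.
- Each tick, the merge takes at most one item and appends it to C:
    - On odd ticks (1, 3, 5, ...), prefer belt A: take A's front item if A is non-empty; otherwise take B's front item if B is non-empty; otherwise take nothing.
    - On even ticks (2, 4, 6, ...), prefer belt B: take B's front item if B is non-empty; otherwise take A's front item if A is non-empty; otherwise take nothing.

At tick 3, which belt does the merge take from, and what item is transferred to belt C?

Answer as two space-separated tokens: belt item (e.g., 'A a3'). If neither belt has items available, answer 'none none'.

Answer: A plank

Derivation:
Tick 1: prefer A, take drum from A; A=[plank] B=[peg,wedge,shaft,rod,iron] C=[drum]
Tick 2: prefer B, take peg from B; A=[plank] B=[wedge,shaft,rod,iron] C=[drum,peg]
Tick 3: prefer A, take plank from A; A=[-] B=[wedge,shaft,rod,iron] C=[drum,peg,plank]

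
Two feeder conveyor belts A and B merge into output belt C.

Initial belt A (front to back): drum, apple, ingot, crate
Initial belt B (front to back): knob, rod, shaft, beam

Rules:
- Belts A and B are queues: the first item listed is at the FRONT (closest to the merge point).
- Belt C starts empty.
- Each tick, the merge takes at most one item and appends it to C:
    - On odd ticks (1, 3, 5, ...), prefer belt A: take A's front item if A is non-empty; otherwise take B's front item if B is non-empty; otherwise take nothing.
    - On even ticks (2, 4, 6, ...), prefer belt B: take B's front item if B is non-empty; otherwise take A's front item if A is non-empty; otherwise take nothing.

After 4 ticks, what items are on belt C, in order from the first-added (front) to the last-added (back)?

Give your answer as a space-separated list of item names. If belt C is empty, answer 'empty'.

Tick 1: prefer A, take drum from A; A=[apple,ingot,crate] B=[knob,rod,shaft,beam] C=[drum]
Tick 2: prefer B, take knob from B; A=[apple,ingot,crate] B=[rod,shaft,beam] C=[drum,knob]
Tick 3: prefer A, take apple from A; A=[ingot,crate] B=[rod,shaft,beam] C=[drum,knob,apple]
Tick 4: prefer B, take rod from B; A=[ingot,crate] B=[shaft,beam] C=[drum,knob,apple,rod]

Answer: drum knob apple rod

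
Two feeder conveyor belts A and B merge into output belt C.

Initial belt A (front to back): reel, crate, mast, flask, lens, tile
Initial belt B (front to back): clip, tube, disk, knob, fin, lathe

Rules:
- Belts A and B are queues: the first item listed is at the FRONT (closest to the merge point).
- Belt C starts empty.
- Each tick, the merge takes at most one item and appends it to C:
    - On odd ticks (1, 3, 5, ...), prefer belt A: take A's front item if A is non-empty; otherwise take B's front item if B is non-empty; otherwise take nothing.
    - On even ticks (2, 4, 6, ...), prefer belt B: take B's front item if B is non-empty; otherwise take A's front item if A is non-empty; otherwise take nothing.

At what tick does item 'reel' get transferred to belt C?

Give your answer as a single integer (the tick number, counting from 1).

Answer: 1

Derivation:
Tick 1: prefer A, take reel from A; A=[crate,mast,flask,lens,tile] B=[clip,tube,disk,knob,fin,lathe] C=[reel]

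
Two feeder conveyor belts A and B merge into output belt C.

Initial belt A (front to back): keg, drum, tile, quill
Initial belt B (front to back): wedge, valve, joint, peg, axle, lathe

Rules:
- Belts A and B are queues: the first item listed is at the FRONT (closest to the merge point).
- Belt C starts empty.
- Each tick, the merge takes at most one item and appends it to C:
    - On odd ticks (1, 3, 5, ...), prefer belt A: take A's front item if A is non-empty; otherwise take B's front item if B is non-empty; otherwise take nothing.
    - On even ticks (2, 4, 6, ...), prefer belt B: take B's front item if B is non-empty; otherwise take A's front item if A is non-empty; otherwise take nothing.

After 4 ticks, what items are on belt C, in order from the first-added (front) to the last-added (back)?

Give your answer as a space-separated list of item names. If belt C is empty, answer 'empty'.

Answer: keg wedge drum valve

Derivation:
Tick 1: prefer A, take keg from A; A=[drum,tile,quill] B=[wedge,valve,joint,peg,axle,lathe] C=[keg]
Tick 2: prefer B, take wedge from B; A=[drum,tile,quill] B=[valve,joint,peg,axle,lathe] C=[keg,wedge]
Tick 3: prefer A, take drum from A; A=[tile,quill] B=[valve,joint,peg,axle,lathe] C=[keg,wedge,drum]
Tick 4: prefer B, take valve from B; A=[tile,quill] B=[joint,peg,axle,lathe] C=[keg,wedge,drum,valve]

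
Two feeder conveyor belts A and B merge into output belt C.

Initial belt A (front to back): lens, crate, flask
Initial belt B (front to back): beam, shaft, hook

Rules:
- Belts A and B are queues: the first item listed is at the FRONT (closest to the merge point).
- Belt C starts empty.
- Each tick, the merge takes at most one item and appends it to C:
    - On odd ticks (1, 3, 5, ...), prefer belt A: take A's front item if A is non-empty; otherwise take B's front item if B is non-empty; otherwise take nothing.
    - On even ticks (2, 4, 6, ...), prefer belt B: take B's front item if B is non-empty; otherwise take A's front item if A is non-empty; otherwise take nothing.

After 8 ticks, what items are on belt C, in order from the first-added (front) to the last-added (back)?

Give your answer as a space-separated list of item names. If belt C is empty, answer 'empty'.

Answer: lens beam crate shaft flask hook

Derivation:
Tick 1: prefer A, take lens from A; A=[crate,flask] B=[beam,shaft,hook] C=[lens]
Tick 2: prefer B, take beam from B; A=[crate,flask] B=[shaft,hook] C=[lens,beam]
Tick 3: prefer A, take crate from A; A=[flask] B=[shaft,hook] C=[lens,beam,crate]
Tick 4: prefer B, take shaft from B; A=[flask] B=[hook] C=[lens,beam,crate,shaft]
Tick 5: prefer A, take flask from A; A=[-] B=[hook] C=[lens,beam,crate,shaft,flask]
Tick 6: prefer B, take hook from B; A=[-] B=[-] C=[lens,beam,crate,shaft,flask,hook]
Tick 7: prefer A, both empty, nothing taken; A=[-] B=[-] C=[lens,beam,crate,shaft,flask,hook]
Tick 8: prefer B, both empty, nothing taken; A=[-] B=[-] C=[lens,beam,crate,shaft,flask,hook]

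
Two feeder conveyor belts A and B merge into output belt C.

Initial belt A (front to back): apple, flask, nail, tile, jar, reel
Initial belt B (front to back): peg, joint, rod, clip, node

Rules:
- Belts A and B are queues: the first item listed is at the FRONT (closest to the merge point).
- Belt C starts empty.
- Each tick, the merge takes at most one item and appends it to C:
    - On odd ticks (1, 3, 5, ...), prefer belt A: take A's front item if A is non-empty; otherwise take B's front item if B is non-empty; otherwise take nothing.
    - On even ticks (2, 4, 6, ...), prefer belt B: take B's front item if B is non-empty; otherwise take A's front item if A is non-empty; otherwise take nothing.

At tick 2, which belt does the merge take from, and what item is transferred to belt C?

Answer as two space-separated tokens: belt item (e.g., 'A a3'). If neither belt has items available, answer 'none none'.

Answer: B peg

Derivation:
Tick 1: prefer A, take apple from A; A=[flask,nail,tile,jar,reel] B=[peg,joint,rod,clip,node] C=[apple]
Tick 2: prefer B, take peg from B; A=[flask,nail,tile,jar,reel] B=[joint,rod,clip,node] C=[apple,peg]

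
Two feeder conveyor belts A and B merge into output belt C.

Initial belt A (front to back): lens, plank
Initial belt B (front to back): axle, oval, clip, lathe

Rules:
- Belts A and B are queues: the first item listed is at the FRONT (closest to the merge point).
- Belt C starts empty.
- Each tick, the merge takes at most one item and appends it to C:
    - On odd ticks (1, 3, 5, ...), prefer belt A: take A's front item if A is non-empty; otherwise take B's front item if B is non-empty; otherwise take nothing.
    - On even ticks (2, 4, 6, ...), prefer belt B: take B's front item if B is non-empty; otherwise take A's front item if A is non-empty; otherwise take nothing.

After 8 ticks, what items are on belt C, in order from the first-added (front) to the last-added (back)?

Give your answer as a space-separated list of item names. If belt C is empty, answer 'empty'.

Tick 1: prefer A, take lens from A; A=[plank] B=[axle,oval,clip,lathe] C=[lens]
Tick 2: prefer B, take axle from B; A=[plank] B=[oval,clip,lathe] C=[lens,axle]
Tick 3: prefer A, take plank from A; A=[-] B=[oval,clip,lathe] C=[lens,axle,plank]
Tick 4: prefer B, take oval from B; A=[-] B=[clip,lathe] C=[lens,axle,plank,oval]
Tick 5: prefer A, take clip from B; A=[-] B=[lathe] C=[lens,axle,plank,oval,clip]
Tick 6: prefer B, take lathe from B; A=[-] B=[-] C=[lens,axle,plank,oval,clip,lathe]
Tick 7: prefer A, both empty, nothing taken; A=[-] B=[-] C=[lens,axle,plank,oval,clip,lathe]
Tick 8: prefer B, both empty, nothing taken; A=[-] B=[-] C=[lens,axle,plank,oval,clip,lathe]

Answer: lens axle plank oval clip lathe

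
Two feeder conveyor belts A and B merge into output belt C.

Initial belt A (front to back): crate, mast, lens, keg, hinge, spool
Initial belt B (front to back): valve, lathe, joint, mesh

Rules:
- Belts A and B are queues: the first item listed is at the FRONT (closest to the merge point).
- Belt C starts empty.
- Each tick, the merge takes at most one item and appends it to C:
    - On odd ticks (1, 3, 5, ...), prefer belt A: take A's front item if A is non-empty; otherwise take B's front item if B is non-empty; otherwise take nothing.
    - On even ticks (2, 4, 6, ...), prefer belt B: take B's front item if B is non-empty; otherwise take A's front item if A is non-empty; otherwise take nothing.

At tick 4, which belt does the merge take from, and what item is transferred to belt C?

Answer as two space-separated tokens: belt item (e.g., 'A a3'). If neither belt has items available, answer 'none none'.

Answer: B lathe

Derivation:
Tick 1: prefer A, take crate from A; A=[mast,lens,keg,hinge,spool] B=[valve,lathe,joint,mesh] C=[crate]
Tick 2: prefer B, take valve from B; A=[mast,lens,keg,hinge,spool] B=[lathe,joint,mesh] C=[crate,valve]
Tick 3: prefer A, take mast from A; A=[lens,keg,hinge,spool] B=[lathe,joint,mesh] C=[crate,valve,mast]
Tick 4: prefer B, take lathe from B; A=[lens,keg,hinge,spool] B=[joint,mesh] C=[crate,valve,mast,lathe]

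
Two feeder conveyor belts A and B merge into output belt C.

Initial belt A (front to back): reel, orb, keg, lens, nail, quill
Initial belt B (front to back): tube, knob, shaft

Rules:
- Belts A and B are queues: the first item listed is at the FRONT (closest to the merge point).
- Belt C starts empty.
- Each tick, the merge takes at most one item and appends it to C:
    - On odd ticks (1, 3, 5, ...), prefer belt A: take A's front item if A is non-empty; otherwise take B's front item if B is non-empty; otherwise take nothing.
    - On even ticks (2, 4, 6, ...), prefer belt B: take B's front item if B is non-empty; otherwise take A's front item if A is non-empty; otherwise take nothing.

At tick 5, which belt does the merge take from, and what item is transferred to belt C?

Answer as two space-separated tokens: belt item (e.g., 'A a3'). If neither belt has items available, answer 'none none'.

Tick 1: prefer A, take reel from A; A=[orb,keg,lens,nail,quill] B=[tube,knob,shaft] C=[reel]
Tick 2: prefer B, take tube from B; A=[orb,keg,lens,nail,quill] B=[knob,shaft] C=[reel,tube]
Tick 3: prefer A, take orb from A; A=[keg,lens,nail,quill] B=[knob,shaft] C=[reel,tube,orb]
Tick 4: prefer B, take knob from B; A=[keg,lens,nail,quill] B=[shaft] C=[reel,tube,orb,knob]
Tick 5: prefer A, take keg from A; A=[lens,nail,quill] B=[shaft] C=[reel,tube,orb,knob,keg]

Answer: A keg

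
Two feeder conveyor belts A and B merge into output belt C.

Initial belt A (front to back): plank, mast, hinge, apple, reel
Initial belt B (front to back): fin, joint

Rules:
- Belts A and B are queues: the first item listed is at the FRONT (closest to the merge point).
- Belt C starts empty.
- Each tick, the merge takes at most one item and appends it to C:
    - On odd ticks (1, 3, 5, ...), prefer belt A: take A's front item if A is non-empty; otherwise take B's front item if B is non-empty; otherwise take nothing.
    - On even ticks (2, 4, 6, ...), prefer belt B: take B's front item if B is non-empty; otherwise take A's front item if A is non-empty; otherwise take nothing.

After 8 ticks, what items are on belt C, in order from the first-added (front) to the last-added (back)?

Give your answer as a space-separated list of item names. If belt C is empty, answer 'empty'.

Answer: plank fin mast joint hinge apple reel

Derivation:
Tick 1: prefer A, take plank from A; A=[mast,hinge,apple,reel] B=[fin,joint] C=[plank]
Tick 2: prefer B, take fin from B; A=[mast,hinge,apple,reel] B=[joint] C=[plank,fin]
Tick 3: prefer A, take mast from A; A=[hinge,apple,reel] B=[joint] C=[plank,fin,mast]
Tick 4: prefer B, take joint from B; A=[hinge,apple,reel] B=[-] C=[plank,fin,mast,joint]
Tick 5: prefer A, take hinge from A; A=[apple,reel] B=[-] C=[plank,fin,mast,joint,hinge]
Tick 6: prefer B, take apple from A; A=[reel] B=[-] C=[plank,fin,mast,joint,hinge,apple]
Tick 7: prefer A, take reel from A; A=[-] B=[-] C=[plank,fin,mast,joint,hinge,apple,reel]
Tick 8: prefer B, both empty, nothing taken; A=[-] B=[-] C=[plank,fin,mast,joint,hinge,apple,reel]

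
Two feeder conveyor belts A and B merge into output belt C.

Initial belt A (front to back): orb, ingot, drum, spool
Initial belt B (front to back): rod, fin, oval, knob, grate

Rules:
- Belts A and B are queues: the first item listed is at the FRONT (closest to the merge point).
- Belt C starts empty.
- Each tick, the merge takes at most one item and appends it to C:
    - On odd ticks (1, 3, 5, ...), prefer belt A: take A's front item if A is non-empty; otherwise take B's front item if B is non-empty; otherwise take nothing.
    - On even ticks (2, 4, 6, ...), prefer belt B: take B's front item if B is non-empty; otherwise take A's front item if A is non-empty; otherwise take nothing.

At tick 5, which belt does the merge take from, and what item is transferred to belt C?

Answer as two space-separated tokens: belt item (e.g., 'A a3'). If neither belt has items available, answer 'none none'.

Tick 1: prefer A, take orb from A; A=[ingot,drum,spool] B=[rod,fin,oval,knob,grate] C=[orb]
Tick 2: prefer B, take rod from B; A=[ingot,drum,spool] B=[fin,oval,knob,grate] C=[orb,rod]
Tick 3: prefer A, take ingot from A; A=[drum,spool] B=[fin,oval,knob,grate] C=[orb,rod,ingot]
Tick 4: prefer B, take fin from B; A=[drum,spool] B=[oval,knob,grate] C=[orb,rod,ingot,fin]
Tick 5: prefer A, take drum from A; A=[spool] B=[oval,knob,grate] C=[orb,rod,ingot,fin,drum]

Answer: A drum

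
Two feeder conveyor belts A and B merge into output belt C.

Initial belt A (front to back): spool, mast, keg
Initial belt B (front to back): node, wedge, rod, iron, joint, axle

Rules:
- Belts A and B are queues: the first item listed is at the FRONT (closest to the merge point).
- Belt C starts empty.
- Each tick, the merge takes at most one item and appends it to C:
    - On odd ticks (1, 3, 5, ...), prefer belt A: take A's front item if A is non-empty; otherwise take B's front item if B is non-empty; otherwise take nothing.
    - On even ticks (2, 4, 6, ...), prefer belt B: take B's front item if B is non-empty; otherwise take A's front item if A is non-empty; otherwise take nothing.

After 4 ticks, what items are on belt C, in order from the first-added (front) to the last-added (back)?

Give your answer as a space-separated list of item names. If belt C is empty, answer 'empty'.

Answer: spool node mast wedge

Derivation:
Tick 1: prefer A, take spool from A; A=[mast,keg] B=[node,wedge,rod,iron,joint,axle] C=[spool]
Tick 2: prefer B, take node from B; A=[mast,keg] B=[wedge,rod,iron,joint,axle] C=[spool,node]
Tick 3: prefer A, take mast from A; A=[keg] B=[wedge,rod,iron,joint,axle] C=[spool,node,mast]
Tick 4: prefer B, take wedge from B; A=[keg] B=[rod,iron,joint,axle] C=[spool,node,mast,wedge]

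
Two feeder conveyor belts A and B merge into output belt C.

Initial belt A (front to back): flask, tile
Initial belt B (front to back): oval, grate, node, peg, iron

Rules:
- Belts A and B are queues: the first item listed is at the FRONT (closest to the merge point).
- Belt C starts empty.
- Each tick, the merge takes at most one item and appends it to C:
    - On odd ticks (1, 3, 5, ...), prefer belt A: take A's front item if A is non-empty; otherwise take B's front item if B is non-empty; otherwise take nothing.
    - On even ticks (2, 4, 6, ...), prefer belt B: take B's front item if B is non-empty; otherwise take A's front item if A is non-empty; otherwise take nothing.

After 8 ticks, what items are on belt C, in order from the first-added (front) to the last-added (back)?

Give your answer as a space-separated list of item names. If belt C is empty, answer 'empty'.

Tick 1: prefer A, take flask from A; A=[tile] B=[oval,grate,node,peg,iron] C=[flask]
Tick 2: prefer B, take oval from B; A=[tile] B=[grate,node,peg,iron] C=[flask,oval]
Tick 3: prefer A, take tile from A; A=[-] B=[grate,node,peg,iron] C=[flask,oval,tile]
Tick 4: prefer B, take grate from B; A=[-] B=[node,peg,iron] C=[flask,oval,tile,grate]
Tick 5: prefer A, take node from B; A=[-] B=[peg,iron] C=[flask,oval,tile,grate,node]
Tick 6: prefer B, take peg from B; A=[-] B=[iron] C=[flask,oval,tile,grate,node,peg]
Tick 7: prefer A, take iron from B; A=[-] B=[-] C=[flask,oval,tile,grate,node,peg,iron]
Tick 8: prefer B, both empty, nothing taken; A=[-] B=[-] C=[flask,oval,tile,grate,node,peg,iron]

Answer: flask oval tile grate node peg iron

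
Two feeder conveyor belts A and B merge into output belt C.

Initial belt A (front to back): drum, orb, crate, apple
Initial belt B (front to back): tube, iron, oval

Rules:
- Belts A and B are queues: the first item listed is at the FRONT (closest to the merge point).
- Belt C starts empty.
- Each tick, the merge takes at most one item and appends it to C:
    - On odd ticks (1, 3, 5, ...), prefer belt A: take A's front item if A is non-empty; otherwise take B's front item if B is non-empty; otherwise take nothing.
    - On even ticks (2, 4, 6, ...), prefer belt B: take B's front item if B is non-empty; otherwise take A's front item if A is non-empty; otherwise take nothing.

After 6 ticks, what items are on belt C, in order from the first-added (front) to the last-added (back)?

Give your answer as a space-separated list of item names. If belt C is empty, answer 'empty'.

Answer: drum tube orb iron crate oval

Derivation:
Tick 1: prefer A, take drum from A; A=[orb,crate,apple] B=[tube,iron,oval] C=[drum]
Tick 2: prefer B, take tube from B; A=[orb,crate,apple] B=[iron,oval] C=[drum,tube]
Tick 3: prefer A, take orb from A; A=[crate,apple] B=[iron,oval] C=[drum,tube,orb]
Tick 4: prefer B, take iron from B; A=[crate,apple] B=[oval] C=[drum,tube,orb,iron]
Tick 5: prefer A, take crate from A; A=[apple] B=[oval] C=[drum,tube,orb,iron,crate]
Tick 6: prefer B, take oval from B; A=[apple] B=[-] C=[drum,tube,orb,iron,crate,oval]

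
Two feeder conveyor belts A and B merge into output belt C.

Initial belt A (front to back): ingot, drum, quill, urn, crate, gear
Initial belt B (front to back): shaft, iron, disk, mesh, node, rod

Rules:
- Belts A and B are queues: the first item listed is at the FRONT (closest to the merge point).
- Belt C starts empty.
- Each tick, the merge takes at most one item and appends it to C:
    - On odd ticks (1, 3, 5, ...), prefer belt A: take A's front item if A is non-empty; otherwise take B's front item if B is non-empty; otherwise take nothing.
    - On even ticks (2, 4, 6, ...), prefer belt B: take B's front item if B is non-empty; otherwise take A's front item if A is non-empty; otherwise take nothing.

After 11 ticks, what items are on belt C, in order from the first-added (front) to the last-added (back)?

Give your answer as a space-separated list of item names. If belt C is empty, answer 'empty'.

Tick 1: prefer A, take ingot from A; A=[drum,quill,urn,crate,gear] B=[shaft,iron,disk,mesh,node,rod] C=[ingot]
Tick 2: prefer B, take shaft from B; A=[drum,quill,urn,crate,gear] B=[iron,disk,mesh,node,rod] C=[ingot,shaft]
Tick 3: prefer A, take drum from A; A=[quill,urn,crate,gear] B=[iron,disk,mesh,node,rod] C=[ingot,shaft,drum]
Tick 4: prefer B, take iron from B; A=[quill,urn,crate,gear] B=[disk,mesh,node,rod] C=[ingot,shaft,drum,iron]
Tick 5: prefer A, take quill from A; A=[urn,crate,gear] B=[disk,mesh,node,rod] C=[ingot,shaft,drum,iron,quill]
Tick 6: prefer B, take disk from B; A=[urn,crate,gear] B=[mesh,node,rod] C=[ingot,shaft,drum,iron,quill,disk]
Tick 7: prefer A, take urn from A; A=[crate,gear] B=[mesh,node,rod] C=[ingot,shaft,drum,iron,quill,disk,urn]
Tick 8: prefer B, take mesh from B; A=[crate,gear] B=[node,rod] C=[ingot,shaft,drum,iron,quill,disk,urn,mesh]
Tick 9: prefer A, take crate from A; A=[gear] B=[node,rod] C=[ingot,shaft,drum,iron,quill,disk,urn,mesh,crate]
Tick 10: prefer B, take node from B; A=[gear] B=[rod] C=[ingot,shaft,drum,iron,quill,disk,urn,mesh,crate,node]
Tick 11: prefer A, take gear from A; A=[-] B=[rod] C=[ingot,shaft,drum,iron,quill,disk,urn,mesh,crate,node,gear]

Answer: ingot shaft drum iron quill disk urn mesh crate node gear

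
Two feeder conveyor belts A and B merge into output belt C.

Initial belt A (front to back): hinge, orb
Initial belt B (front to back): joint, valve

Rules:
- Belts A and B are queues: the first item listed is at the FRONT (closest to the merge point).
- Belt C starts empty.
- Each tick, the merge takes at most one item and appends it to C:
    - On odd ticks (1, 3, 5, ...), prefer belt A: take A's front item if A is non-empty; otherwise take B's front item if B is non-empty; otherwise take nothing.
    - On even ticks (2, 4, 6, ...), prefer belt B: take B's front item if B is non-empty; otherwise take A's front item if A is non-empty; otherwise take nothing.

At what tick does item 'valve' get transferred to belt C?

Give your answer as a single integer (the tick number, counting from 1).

Tick 1: prefer A, take hinge from A; A=[orb] B=[joint,valve] C=[hinge]
Tick 2: prefer B, take joint from B; A=[orb] B=[valve] C=[hinge,joint]
Tick 3: prefer A, take orb from A; A=[-] B=[valve] C=[hinge,joint,orb]
Tick 4: prefer B, take valve from B; A=[-] B=[-] C=[hinge,joint,orb,valve]

Answer: 4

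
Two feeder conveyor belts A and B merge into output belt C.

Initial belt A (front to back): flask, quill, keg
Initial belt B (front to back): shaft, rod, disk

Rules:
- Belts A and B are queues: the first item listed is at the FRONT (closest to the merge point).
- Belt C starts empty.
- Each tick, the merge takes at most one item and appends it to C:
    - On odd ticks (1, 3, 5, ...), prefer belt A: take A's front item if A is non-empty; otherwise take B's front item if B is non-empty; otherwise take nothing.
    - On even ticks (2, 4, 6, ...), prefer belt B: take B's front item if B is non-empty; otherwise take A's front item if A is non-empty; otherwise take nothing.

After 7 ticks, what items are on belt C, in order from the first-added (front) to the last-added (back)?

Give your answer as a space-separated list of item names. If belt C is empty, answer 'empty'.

Answer: flask shaft quill rod keg disk

Derivation:
Tick 1: prefer A, take flask from A; A=[quill,keg] B=[shaft,rod,disk] C=[flask]
Tick 2: prefer B, take shaft from B; A=[quill,keg] B=[rod,disk] C=[flask,shaft]
Tick 3: prefer A, take quill from A; A=[keg] B=[rod,disk] C=[flask,shaft,quill]
Tick 4: prefer B, take rod from B; A=[keg] B=[disk] C=[flask,shaft,quill,rod]
Tick 5: prefer A, take keg from A; A=[-] B=[disk] C=[flask,shaft,quill,rod,keg]
Tick 6: prefer B, take disk from B; A=[-] B=[-] C=[flask,shaft,quill,rod,keg,disk]
Tick 7: prefer A, both empty, nothing taken; A=[-] B=[-] C=[flask,shaft,quill,rod,keg,disk]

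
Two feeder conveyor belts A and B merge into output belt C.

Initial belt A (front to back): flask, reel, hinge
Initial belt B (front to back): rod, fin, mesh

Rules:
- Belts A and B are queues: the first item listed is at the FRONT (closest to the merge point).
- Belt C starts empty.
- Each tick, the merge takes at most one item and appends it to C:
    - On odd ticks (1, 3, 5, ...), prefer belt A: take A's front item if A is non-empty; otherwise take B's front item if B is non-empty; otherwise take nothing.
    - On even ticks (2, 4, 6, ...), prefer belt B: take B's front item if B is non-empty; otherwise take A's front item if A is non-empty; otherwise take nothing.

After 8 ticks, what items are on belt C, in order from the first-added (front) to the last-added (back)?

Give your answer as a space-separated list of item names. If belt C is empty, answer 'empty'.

Answer: flask rod reel fin hinge mesh

Derivation:
Tick 1: prefer A, take flask from A; A=[reel,hinge] B=[rod,fin,mesh] C=[flask]
Tick 2: prefer B, take rod from B; A=[reel,hinge] B=[fin,mesh] C=[flask,rod]
Tick 3: prefer A, take reel from A; A=[hinge] B=[fin,mesh] C=[flask,rod,reel]
Tick 4: prefer B, take fin from B; A=[hinge] B=[mesh] C=[flask,rod,reel,fin]
Tick 5: prefer A, take hinge from A; A=[-] B=[mesh] C=[flask,rod,reel,fin,hinge]
Tick 6: prefer B, take mesh from B; A=[-] B=[-] C=[flask,rod,reel,fin,hinge,mesh]
Tick 7: prefer A, both empty, nothing taken; A=[-] B=[-] C=[flask,rod,reel,fin,hinge,mesh]
Tick 8: prefer B, both empty, nothing taken; A=[-] B=[-] C=[flask,rod,reel,fin,hinge,mesh]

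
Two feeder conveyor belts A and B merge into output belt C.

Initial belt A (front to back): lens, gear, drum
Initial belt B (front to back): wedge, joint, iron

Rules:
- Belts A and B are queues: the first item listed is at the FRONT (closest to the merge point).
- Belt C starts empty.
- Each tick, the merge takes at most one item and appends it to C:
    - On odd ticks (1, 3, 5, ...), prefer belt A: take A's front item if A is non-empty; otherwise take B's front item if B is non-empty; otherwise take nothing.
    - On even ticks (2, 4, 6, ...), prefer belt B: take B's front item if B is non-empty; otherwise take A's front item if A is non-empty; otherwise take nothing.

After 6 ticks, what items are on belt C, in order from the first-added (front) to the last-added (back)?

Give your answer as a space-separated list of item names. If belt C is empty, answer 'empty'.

Answer: lens wedge gear joint drum iron

Derivation:
Tick 1: prefer A, take lens from A; A=[gear,drum] B=[wedge,joint,iron] C=[lens]
Tick 2: prefer B, take wedge from B; A=[gear,drum] B=[joint,iron] C=[lens,wedge]
Tick 3: prefer A, take gear from A; A=[drum] B=[joint,iron] C=[lens,wedge,gear]
Tick 4: prefer B, take joint from B; A=[drum] B=[iron] C=[lens,wedge,gear,joint]
Tick 5: prefer A, take drum from A; A=[-] B=[iron] C=[lens,wedge,gear,joint,drum]
Tick 6: prefer B, take iron from B; A=[-] B=[-] C=[lens,wedge,gear,joint,drum,iron]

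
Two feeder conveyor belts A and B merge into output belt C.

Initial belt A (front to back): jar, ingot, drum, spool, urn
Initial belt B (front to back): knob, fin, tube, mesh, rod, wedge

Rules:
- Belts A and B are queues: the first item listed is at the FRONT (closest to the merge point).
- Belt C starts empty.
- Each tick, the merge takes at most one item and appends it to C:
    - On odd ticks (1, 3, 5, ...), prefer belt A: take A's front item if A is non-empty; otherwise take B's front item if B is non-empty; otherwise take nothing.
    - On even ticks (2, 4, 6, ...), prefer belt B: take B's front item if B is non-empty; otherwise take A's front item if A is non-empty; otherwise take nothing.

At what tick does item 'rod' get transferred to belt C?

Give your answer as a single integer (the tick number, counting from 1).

Answer: 10

Derivation:
Tick 1: prefer A, take jar from A; A=[ingot,drum,spool,urn] B=[knob,fin,tube,mesh,rod,wedge] C=[jar]
Tick 2: prefer B, take knob from B; A=[ingot,drum,spool,urn] B=[fin,tube,mesh,rod,wedge] C=[jar,knob]
Tick 3: prefer A, take ingot from A; A=[drum,spool,urn] B=[fin,tube,mesh,rod,wedge] C=[jar,knob,ingot]
Tick 4: prefer B, take fin from B; A=[drum,spool,urn] B=[tube,mesh,rod,wedge] C=[jar,knob,ingot,fin]
Tick 5: prefer A, take drum from A; A=[spool,urn] B=[tube,mesh,rod,wedge] C=[jar,knob,ingot,fin,drum]
Tick 6: prefer B, take tube from B; A=[spool,urn] B=[mesh,rod,wedge] C=[jar,knob,ingot,fin,drum,tube]
Tick 7: prefer A, take spool from A; A=[urn] B=[mesh,rod,wedge] C=[jar,knob,ingot,fin,drum,tube,spool]
Tick 8: prefer B, take mesh from B; A=[urn] B=[rod,wedge] C=[jar,knob,ingot,fin,drum,tube,spool,mesh]
Tick 9: prefer A, take urn from A; A=[-] B=[rod,wedge] C=[jar,knob,ingot,fin,drum,tube,spool,mesh,urn]
Tick 10: prefer B, take rod from B; A=[-] B=[wedge] C=[jar,knob,ingot,fin,drum,tube,spool,mesh,urn,rod]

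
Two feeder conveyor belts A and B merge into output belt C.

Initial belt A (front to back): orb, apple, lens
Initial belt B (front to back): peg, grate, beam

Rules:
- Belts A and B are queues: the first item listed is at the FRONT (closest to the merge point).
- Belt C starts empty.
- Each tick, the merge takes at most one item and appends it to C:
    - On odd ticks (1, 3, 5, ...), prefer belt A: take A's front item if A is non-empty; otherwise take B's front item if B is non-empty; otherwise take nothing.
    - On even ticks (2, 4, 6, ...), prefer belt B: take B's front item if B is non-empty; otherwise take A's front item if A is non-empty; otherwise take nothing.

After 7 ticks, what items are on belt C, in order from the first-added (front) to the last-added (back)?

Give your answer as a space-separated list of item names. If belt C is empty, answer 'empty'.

Answer: orb peg apple grate lens beam

Derivation:
Tick 1: prefer A, take orb from A; A=[apple,lens] B=[peg,grate,beam] C=[orb]
Tick 2: prefer B, take peg from B; A=[apple,lens] B=[grate,beam] C=[orb,peg]
Tick 3: prefer A, take apple from A; A=[lens] B=[grate,beam] C=[orb,peg,apple]
Tick 4: prefer B, take grate from B; A=[lens] B=[beam] C=[orb,peg,apple,grate]
Tick 5: prefer A, take lens from A; A=[-] B=[beam] C=[orb,peg,apple,grate,lens]
Tick 6: prefer B, take beam from B; A=[-] B=[-] C=[orb,peg,apple,grate,lens,beam]
Tick 7: prefer A, both empty, nothing taken; A=[-] B=[-] C=[orb,peg,apple,grate,lens,beam]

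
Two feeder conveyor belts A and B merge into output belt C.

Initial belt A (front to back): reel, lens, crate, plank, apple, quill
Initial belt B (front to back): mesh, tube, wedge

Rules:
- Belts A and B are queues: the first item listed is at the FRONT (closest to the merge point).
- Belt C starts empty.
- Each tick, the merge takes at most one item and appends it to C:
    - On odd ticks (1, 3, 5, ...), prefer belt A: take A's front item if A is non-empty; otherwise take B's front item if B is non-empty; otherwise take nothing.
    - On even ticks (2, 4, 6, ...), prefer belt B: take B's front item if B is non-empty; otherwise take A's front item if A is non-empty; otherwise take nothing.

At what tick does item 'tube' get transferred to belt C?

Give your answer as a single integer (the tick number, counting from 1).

Answer: 4

Derivation:
Tick 1: prefer A, take reel from A; A=[lens,crate,plank,apple,quill] B=[mesh,tube,wedge] C=[reel]
Tick 2: prefer B, take mesh from B; A=[lens,crate,plank,apple,quill] B=[tube,wedge] C=[reel,mesh]
Tick 3: prefer A, take lens from A; A=[crate,plank,apple,quill] B=[tube,wedge] C=[reel,mesh,lens]
Tick 4: prefer B, take tube from B; A=[crate,plank,apple,quill] B=[wedge] C=[reel,mesh,lens,tube]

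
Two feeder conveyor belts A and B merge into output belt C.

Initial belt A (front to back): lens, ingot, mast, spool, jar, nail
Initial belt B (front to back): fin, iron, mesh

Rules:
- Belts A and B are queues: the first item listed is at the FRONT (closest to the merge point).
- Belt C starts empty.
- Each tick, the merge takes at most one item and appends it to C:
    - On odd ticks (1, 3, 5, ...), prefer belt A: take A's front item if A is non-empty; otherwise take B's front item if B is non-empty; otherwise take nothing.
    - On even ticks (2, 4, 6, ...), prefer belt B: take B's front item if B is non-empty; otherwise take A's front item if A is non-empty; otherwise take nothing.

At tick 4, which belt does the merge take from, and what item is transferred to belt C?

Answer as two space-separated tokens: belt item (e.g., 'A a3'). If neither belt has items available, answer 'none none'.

Answer: B iron

Derivation:
Tick 1: prefer A, take lens from A; A=[ingot,mast,spool,jar,nail] B=[fin,iron,mesh] C=[lens]
Tick 2: prefer B, take fin from B; A=[ingot,mast,spool,jar,nail] B=[iron,mesh] C=[lens,fin]
Tick 3: prefer A, take ingot from A; A=[mast,spool,jar,nail] B=[iron,mesh] C=[lens,fin,ingot]
Tick 4: prefer B, take iron from B; A=[mast,spool,jar,nail] B=[mesh] C=[lens,fin,ingot,iron]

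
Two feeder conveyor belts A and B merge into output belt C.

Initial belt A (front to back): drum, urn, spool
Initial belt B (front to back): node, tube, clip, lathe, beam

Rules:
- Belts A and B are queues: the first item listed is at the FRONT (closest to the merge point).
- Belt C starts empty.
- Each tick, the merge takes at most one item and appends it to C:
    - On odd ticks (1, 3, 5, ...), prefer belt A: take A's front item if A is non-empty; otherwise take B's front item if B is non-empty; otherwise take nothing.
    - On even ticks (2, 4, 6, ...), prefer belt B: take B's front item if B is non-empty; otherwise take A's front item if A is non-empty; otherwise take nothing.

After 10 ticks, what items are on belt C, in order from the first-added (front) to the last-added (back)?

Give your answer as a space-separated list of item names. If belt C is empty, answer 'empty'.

Answer: drum node urn tube spool clip lathe beam

Derivation:
Tick 1: prefer A, take drum from A; A=[urn,spool] B=[node,tube,clip,lathe,beam] C=[drum]
Tick 2: prefer B, take node from B; A=[urn,spool] B=[tube,clip,lathe,beam] C=[drum,node]
Tick 3: prefer A, take urn from A; A=[spool] B=[tube,clip,lathe,beam] C=[drum,node,urn]
Tick 4: prefer B, take tube from B; A=[spool] B=[clip,lathe,beam] C=[drum,node,urn,tube]
Tick 5: prefer A, take spool from A; A=[-] B=[clip,lathe,beam] C=[drum,node,urn,tube,spool]
Tick 6: prefer B, take clip from B; A=[-] B=[lathe,beam] C=[drum,node,urn,tube,spool,clip]
Tick 7: prefer A, take lathe from B; A=[-] B=[beam] C=[drum,node,urn,tube,spool,clip,lathe]
Tick 8: prefer B, take beam from B; A=[-] B=[-] C=[drum,node,urn,tube,spool,clip,lathe,beam]
Tick 9: prefer A, both empty, nothing taken; A=[-] B=[-] C=[drum,node,urn,tube,spool,clip,lathe,beam]
Tick 10: prefer B, both empty, nothing taken; A=[-] B=[-] C=[drum,node,urn,tube,spool,clip,lathe,beam]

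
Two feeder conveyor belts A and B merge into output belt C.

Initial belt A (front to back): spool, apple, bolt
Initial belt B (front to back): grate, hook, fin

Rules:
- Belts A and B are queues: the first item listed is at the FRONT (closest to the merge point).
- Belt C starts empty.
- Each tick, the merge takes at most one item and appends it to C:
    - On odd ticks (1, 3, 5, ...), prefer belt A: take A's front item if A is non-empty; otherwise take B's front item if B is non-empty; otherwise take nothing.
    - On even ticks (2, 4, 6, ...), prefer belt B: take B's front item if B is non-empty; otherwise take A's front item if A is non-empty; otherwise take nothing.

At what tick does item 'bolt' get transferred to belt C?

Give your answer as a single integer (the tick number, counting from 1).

Answer: 5

Derivation:
Tick 1: prefer A, take spool from A; A=[apple,bolt] B=[grate,hook,fin] C=[spool]
Tick 2: prefer B, take grate from B; A=[apple,bolt] B=[hook,fin] C=[spool,grate]
Tick 3: prefer A, take apple from A; A=[bolt] B=[hook,fin] C=[spool,grate,apple]
Tick 4: prefer B, take hook from B; A=[bolt] B=[fin] C=[spool,grate,apple,hook]
Tick 5: prefer A, take bolt from A; A=[-] B=[fin] C=[spool,grate,apple,hook,bolt]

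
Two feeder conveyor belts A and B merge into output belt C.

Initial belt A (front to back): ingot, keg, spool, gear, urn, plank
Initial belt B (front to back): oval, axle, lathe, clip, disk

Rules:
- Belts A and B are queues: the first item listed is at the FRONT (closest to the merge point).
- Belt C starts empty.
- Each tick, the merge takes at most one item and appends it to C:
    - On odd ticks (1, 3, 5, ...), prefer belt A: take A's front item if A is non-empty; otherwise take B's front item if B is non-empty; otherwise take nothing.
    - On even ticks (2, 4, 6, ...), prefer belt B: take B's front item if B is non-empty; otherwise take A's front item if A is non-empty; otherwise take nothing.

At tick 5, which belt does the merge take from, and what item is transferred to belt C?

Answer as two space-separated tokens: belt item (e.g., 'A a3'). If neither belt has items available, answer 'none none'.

Answer: A spool

Derivation:
Tick 1: prefer A, take ingot from A; A=[keg,spool,gear,urn,plank] B=[oval,axle,lathe,clip,disk] C=[ingot]
Tick 2: prefer B, take oval from B; A=[keg,spool,gear,urn,plank] B=[axle,lathe,clip,disk] C=[ingot,oval]
Tick 3: prefer A, take keg from A; A=[spool,gear,urn,plank] B=[axle,lathe,clip,disk] C=[ingot,oval,keg]
Tick 4: prefer B, take axle from B; A=[spool,gear,urn,plank] B=[lathe,clip,disk] C=[ingot,oval,keg,axle]
Tick 5: prefer A, take spool from A; A=[gear,urn,plank] B=[lathe,clip,disk] C=[ingot,oval,keg,axle,spool]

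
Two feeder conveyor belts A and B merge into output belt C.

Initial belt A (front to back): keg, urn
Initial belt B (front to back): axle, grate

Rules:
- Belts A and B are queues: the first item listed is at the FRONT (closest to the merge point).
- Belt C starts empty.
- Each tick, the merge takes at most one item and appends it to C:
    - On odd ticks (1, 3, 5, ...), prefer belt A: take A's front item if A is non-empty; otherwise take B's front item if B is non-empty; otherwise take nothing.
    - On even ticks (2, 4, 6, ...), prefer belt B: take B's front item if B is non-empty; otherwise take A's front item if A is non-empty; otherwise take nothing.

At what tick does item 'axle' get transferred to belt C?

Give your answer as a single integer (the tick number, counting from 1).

Answer: 2

Derivation:
Tick 1: prefer A, take keg from A; A=[urn] B=[axle,grate] C=[keg]
Tick 2: prefer B, take axle from B; A=[urn] B=[grate] C=[keg,axle]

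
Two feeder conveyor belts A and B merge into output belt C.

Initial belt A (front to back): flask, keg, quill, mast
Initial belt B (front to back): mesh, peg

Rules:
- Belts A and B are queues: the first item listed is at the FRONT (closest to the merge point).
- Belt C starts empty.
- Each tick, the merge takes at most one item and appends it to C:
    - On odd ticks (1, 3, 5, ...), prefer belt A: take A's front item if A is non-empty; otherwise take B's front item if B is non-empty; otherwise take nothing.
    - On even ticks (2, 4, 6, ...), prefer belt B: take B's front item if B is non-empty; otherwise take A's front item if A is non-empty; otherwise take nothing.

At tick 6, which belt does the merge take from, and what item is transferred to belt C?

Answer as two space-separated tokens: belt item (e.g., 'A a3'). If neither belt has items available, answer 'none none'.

Answer: A mast

Derivation:
Tick 1: prefer A, take flask from A; A=[keg,quill,mast] B=[mesh,peg] C=[flask]
Tick 2: prefer B, take mesh from B; A=[keg,quill,mast] B=[peg] C=[flask,mesh]
Tick 3: prefer A, take keg from A; A=[quill,mast] B=[peg] C=[flask,mesh,keg]
Tick 4: prefer B, take peg from B; A=[quill,mast] B=[-] C=[flask,mesh,keg,peg]
Tick 5: prefer A, take quill from A; A=[mast] B=[-] C=[flask,mesh,keg,peg,quill]
Tick 6: prefer B, take mast from A; A=[-] B=[-] C=[flask,mesh,keg,peg,quill,mast]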